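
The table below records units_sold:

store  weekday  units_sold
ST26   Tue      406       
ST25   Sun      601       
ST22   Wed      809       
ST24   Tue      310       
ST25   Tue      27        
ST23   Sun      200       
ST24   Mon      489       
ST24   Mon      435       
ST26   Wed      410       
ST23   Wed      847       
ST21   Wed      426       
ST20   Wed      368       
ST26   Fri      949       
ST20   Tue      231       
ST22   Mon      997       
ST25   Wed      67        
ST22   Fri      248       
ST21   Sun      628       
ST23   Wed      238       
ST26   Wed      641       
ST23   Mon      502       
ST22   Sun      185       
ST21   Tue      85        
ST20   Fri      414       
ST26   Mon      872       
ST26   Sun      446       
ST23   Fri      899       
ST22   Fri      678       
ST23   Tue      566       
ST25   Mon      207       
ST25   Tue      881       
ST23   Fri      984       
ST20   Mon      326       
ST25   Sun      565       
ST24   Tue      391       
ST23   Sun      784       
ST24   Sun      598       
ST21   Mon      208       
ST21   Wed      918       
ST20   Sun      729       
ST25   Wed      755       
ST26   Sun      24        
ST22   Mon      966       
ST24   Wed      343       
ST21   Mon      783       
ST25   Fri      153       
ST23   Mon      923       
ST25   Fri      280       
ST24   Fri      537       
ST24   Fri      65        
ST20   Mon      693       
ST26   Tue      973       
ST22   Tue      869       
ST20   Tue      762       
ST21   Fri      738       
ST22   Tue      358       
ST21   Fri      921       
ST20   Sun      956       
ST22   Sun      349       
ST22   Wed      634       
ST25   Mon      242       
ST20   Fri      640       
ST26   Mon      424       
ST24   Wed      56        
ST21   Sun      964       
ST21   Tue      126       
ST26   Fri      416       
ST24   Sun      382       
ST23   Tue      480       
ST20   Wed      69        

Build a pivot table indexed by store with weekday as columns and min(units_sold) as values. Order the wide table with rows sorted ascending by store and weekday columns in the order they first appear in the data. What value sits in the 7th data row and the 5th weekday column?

With rows sorted ascending by store, row 7 is store=ST26. weekday columns in first-appearance order: Tue, Sun, Wed, Mon, Fri; column 5 is Fri.
Long rows with store=ST26, weekday=Fri: min(949, 416) = 416.

416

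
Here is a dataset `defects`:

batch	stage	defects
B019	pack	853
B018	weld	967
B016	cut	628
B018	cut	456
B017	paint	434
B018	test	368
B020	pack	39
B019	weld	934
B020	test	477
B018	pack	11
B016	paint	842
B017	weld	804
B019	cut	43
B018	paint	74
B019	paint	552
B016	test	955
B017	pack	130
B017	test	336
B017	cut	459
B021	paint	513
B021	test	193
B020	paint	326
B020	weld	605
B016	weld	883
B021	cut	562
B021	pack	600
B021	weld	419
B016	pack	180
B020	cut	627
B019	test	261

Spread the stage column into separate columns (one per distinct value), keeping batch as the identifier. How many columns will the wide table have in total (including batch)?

1 column for batch plus 5 distinct stage values → 6 columns.

6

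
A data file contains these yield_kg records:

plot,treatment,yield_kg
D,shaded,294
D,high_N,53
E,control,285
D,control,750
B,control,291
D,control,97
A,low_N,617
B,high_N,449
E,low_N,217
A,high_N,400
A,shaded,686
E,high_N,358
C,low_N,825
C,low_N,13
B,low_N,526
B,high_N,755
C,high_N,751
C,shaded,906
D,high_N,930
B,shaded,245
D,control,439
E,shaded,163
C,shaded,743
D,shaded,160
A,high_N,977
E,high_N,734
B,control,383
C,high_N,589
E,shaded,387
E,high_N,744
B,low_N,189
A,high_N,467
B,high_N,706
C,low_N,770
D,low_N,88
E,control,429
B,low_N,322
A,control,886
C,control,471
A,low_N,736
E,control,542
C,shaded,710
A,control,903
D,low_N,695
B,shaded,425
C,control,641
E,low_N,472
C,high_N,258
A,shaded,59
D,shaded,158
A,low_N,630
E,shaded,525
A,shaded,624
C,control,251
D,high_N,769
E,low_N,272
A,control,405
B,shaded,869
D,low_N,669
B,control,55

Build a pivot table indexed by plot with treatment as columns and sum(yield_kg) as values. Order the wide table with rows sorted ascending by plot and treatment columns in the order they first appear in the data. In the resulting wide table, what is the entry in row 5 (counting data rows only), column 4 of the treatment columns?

961

With rows sorted ascending by plot, row 5 is plot=E. treatment columns in first-appearance order: shaded, high_N, control, low_N; column 4 is low_N.
Long rows with plot=E, treatment=low_N: 217 + 472 + 272 = 961.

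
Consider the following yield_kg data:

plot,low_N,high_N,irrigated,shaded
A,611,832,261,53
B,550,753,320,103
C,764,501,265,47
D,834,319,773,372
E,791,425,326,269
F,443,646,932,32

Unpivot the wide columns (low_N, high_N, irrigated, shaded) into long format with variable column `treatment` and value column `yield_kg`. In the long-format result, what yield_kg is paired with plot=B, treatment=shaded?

Unpivoting turns each (plot, wide-column) pair into one long row.
The wide cell at row B, column shaded holds 103, so the long row (B, shaded) has yield_kg=103.

103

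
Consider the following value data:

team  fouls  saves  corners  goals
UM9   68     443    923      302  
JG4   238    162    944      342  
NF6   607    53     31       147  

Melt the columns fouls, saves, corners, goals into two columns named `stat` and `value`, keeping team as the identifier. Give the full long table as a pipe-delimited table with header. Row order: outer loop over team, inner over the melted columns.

| team | stat | value |
| UM9 | fouls | 68 |
| UM9 | saves | 443 |
| UM9 | corners | 923 |
| UM9 | goals | 302 |
| JG4 | fouls | 238 |
| JG4 | saves | 162 |
| JG4 | corners | 944 |
| JG4 | goals | 342 |
| NF6 | fouls | 607 |
| NF6 | saves | 53 |
| NF6 | corners | 31 |
| NF6 | goals | 147 |

Each (team, column) pair becomes one row: 3 × 4 = 12 rows.
For example, (UM9, fouls) → value=68.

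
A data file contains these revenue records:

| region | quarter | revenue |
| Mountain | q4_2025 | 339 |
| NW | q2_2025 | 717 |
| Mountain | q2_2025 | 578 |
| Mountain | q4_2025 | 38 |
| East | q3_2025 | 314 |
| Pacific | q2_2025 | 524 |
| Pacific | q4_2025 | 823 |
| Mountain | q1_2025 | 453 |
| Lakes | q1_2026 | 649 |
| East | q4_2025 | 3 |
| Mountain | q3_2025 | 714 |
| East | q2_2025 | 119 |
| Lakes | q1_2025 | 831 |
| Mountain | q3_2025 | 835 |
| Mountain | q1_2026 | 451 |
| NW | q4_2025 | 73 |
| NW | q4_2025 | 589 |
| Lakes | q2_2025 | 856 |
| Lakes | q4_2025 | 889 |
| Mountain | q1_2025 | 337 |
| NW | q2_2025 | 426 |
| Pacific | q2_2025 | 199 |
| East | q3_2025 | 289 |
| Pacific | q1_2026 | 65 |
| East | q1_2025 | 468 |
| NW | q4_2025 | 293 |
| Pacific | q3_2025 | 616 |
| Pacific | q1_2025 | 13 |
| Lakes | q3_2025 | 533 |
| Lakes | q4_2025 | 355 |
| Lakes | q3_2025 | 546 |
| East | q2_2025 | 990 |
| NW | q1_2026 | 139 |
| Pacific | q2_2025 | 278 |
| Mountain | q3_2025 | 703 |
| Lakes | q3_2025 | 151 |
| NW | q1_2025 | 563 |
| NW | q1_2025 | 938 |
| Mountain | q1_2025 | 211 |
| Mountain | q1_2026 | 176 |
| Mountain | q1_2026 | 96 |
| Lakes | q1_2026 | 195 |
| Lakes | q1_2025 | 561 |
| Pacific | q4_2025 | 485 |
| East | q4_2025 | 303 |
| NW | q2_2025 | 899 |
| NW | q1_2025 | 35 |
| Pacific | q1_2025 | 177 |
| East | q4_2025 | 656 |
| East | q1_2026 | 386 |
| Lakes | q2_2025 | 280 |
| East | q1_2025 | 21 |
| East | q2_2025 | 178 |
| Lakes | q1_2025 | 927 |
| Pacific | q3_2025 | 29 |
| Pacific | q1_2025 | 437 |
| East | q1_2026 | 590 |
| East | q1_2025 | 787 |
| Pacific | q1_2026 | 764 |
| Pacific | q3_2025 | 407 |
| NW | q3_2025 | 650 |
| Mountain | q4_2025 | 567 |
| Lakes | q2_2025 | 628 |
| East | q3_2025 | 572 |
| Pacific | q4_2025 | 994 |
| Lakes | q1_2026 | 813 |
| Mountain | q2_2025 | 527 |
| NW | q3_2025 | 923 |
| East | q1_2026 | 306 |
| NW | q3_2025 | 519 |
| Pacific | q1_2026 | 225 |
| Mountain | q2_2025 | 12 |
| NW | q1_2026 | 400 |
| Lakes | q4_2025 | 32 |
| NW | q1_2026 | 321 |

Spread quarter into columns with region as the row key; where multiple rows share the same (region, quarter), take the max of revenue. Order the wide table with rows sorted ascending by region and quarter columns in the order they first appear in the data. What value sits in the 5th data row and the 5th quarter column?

764

With rows sorted ascending by region, row 5 is region=Pacific. quarter columns in first-appearance order: q4_2025, q2_2025, q3_2025, q1_2025, q1_2026; column 5 is q1_2026.
Long rows with region=Pacific, quarter=q1_2026: max(65, 764, 225) = 764.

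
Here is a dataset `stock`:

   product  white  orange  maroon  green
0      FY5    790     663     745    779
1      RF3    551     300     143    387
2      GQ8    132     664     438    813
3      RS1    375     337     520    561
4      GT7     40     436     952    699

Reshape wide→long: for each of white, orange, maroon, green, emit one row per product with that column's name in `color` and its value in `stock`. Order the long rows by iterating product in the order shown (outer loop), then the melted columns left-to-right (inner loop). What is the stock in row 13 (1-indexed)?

375

20 rows total (5 × 4). Row 13: index ⌊(13-1)/4⌋ = 3 into product → RS1; (13-1) mod 4 = 0 into the melted columns → white.
So row 13 is (RS1, white, 375); stock = 375.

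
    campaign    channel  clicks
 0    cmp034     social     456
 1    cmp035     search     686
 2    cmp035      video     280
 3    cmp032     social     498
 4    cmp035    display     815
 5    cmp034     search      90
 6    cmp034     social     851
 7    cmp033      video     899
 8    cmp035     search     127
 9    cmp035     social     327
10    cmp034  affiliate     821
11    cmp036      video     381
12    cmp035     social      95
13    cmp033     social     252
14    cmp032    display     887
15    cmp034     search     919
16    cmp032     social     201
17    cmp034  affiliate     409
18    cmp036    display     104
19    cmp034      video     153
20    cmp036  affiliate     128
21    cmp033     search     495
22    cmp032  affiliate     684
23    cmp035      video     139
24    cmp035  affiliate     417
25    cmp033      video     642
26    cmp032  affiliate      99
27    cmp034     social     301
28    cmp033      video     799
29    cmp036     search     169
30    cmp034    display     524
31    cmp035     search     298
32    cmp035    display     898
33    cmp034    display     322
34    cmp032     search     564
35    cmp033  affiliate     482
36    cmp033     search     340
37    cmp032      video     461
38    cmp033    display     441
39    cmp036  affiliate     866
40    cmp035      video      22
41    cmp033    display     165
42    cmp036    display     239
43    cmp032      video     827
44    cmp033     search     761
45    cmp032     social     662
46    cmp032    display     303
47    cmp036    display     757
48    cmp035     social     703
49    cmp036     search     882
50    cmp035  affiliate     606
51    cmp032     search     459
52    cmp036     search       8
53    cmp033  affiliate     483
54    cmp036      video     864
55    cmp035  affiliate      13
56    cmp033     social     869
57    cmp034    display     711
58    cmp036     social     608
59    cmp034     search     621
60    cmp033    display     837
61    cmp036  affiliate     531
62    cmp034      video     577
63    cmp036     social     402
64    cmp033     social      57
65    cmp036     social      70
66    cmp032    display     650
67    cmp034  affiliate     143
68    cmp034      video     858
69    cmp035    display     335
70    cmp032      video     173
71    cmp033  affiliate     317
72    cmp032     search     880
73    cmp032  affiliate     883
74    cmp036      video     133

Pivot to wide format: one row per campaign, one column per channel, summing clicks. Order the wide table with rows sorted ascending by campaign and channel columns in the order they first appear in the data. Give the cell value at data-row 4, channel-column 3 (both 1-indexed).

441

With rows sorted ascending by campaign, row 4 is campaign=cmp035. channel columns in first-appearance order: social, search, video, display, affiliate; column 3 is video.
Long rows with campaign=cmp035, channel=video: 280 + 139 + 22 = 441.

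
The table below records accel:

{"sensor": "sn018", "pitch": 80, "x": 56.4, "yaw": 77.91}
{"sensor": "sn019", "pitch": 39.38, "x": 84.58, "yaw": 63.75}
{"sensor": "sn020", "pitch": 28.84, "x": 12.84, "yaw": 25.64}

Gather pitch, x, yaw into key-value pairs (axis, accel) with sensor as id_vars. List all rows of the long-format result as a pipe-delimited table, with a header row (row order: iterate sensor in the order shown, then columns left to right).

Each (sensor, column) pair becomes one row: 3 × 3 = 9 rows.
For example, (sn018, pitch) → accel=80.

| sensor | axis | accel |
| sn018 | pitch | 80 |
| sn018 | x | 56.4 |
| sn018 | yaw | 77.91 |
| sn019 | pitch | 39.38 |
| sn019 | x | 84.58 |
| sn019 | yaw | 63.75 |
| sn020 | pitch | 28.84 |
| sn020 | x | 12.84 |
| sn020 | yaw | 25.64 |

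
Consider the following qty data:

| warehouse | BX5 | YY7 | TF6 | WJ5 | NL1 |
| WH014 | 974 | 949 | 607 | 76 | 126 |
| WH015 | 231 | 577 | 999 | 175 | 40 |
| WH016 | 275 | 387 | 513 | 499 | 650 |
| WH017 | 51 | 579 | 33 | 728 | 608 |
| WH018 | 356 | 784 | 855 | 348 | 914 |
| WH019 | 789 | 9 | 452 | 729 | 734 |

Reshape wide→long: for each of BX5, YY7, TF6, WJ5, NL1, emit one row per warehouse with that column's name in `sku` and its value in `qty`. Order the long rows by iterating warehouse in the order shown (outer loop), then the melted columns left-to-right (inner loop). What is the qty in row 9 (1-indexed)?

30 rows total (6 × 5). Row 9: index ⌊(9-1)/5⌋ = 1 into warehouse → WH015; (9-1) mod 5 = 3 into the melted columns → WJ5.
So row 9 is (WH015, WJ5, 175); qty = 175.

175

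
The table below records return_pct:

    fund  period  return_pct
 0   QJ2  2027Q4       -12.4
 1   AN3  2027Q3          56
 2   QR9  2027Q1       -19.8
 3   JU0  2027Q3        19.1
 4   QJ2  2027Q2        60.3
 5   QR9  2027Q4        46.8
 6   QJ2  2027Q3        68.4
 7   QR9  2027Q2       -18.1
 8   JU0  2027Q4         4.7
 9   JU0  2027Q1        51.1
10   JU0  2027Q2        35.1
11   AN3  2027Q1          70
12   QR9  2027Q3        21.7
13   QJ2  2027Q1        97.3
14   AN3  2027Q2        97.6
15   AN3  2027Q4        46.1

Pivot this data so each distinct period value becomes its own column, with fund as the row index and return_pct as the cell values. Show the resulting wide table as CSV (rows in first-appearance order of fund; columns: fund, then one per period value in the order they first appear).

Columns: fund plus the 4 distinct period values (2027Q4, 2027Q3, 2027Q1, 2027Q2).
For example, row QJ2 column 2027Q4 takes return_pct=-12.4 from the long row (QJ2, 2027Q4).

fund,2027Q4,2027Q3,2027Q1,2027Q2
QJ2,-12.4,68.4,97.3,60.3
AN3,46.1,56,70,97.6
QR9,46.8,21.7,-19.8,-18.1
JU0,4.7,19.1,51.1,35.1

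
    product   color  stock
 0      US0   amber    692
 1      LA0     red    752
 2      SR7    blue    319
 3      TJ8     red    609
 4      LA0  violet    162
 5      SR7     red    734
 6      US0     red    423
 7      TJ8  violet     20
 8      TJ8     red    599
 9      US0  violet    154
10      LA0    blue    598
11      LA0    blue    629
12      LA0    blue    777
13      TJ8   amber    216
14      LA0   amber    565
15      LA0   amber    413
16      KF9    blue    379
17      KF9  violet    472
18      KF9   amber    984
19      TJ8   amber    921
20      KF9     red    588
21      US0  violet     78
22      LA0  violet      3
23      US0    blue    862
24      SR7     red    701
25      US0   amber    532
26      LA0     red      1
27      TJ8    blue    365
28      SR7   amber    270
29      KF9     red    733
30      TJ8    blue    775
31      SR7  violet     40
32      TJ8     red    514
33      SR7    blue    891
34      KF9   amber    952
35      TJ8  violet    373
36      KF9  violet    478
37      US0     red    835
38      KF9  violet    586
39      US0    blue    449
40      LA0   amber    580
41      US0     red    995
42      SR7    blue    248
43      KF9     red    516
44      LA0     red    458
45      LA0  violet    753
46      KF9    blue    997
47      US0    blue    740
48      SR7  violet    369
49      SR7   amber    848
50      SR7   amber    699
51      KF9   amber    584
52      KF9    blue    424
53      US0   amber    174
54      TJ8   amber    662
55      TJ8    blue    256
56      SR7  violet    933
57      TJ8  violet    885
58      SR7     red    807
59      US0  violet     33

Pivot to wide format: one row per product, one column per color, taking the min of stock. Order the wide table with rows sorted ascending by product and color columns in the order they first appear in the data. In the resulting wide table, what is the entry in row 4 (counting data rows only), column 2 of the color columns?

514

With rows sorted ascending by product, row 4 is product=TJ8. color columns in first-appearance order: amber, red, blue, violet; column 2 is red.
Long rows with product=TJ8, color=red: min(609, 599, 514) = 514.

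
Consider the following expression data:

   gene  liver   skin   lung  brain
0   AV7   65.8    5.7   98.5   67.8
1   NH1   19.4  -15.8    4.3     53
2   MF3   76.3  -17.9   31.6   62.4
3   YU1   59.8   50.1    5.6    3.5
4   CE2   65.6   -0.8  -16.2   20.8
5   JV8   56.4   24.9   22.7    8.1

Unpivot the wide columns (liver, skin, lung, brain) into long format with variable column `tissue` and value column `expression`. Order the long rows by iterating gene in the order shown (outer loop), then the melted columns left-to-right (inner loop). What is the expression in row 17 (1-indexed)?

24 rows total (6 × 4). Row 17: index ⌊(17-1)/4⌋ = 4 into gene → CE2; (17-1) mod 4 = 0 into the melted columns → liver.
So row 17 is (CE2, liver, 65.6); expression = 65.6.

65.6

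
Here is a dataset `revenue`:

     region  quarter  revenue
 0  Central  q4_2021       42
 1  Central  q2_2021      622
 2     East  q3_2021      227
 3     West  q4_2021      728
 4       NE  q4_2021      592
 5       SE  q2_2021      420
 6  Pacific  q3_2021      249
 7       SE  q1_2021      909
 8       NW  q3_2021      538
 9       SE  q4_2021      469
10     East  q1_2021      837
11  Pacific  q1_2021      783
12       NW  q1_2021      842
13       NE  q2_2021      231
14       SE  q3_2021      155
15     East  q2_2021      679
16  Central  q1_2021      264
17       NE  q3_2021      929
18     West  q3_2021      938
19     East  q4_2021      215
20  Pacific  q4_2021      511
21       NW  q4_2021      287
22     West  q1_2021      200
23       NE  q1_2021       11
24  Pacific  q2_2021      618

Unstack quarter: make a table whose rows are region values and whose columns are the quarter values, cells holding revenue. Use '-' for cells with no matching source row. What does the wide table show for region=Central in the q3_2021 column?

-

No long-format row has region=Central and quarter=q3_2021, so the cell is -.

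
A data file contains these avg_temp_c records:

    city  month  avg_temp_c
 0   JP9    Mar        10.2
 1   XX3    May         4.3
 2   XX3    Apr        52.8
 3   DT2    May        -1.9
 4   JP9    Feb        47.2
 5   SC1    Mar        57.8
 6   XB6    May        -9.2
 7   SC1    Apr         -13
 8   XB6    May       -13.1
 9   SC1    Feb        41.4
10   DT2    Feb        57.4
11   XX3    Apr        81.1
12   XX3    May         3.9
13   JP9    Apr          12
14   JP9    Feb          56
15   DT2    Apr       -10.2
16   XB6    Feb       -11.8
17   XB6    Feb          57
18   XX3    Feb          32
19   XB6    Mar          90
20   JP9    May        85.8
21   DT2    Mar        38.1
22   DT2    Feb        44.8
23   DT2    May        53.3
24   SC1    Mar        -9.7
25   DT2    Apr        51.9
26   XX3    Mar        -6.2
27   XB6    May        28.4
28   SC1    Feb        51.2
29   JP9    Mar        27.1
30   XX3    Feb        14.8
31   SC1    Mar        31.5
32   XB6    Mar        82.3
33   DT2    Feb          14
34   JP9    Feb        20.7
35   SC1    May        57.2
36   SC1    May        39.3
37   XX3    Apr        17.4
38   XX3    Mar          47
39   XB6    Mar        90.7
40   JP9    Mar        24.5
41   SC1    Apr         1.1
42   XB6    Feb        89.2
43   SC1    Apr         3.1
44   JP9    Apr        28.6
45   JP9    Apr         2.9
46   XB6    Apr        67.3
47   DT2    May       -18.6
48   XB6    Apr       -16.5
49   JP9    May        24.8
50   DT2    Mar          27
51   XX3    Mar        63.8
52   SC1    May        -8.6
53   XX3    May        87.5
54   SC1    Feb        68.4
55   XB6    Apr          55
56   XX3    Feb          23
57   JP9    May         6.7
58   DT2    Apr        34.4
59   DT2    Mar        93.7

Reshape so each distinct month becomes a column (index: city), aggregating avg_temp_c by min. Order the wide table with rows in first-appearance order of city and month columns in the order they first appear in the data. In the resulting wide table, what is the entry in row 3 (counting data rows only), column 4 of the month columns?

With rows in first-appearance order of city, row 3 is city=DT2. month columns in first-appearance order: Mar, May, Apr, Feb; column 4 is Feb.
Long rows with city=DT2, month=Feb: min(57.4, 44.8, 14) = 14.

14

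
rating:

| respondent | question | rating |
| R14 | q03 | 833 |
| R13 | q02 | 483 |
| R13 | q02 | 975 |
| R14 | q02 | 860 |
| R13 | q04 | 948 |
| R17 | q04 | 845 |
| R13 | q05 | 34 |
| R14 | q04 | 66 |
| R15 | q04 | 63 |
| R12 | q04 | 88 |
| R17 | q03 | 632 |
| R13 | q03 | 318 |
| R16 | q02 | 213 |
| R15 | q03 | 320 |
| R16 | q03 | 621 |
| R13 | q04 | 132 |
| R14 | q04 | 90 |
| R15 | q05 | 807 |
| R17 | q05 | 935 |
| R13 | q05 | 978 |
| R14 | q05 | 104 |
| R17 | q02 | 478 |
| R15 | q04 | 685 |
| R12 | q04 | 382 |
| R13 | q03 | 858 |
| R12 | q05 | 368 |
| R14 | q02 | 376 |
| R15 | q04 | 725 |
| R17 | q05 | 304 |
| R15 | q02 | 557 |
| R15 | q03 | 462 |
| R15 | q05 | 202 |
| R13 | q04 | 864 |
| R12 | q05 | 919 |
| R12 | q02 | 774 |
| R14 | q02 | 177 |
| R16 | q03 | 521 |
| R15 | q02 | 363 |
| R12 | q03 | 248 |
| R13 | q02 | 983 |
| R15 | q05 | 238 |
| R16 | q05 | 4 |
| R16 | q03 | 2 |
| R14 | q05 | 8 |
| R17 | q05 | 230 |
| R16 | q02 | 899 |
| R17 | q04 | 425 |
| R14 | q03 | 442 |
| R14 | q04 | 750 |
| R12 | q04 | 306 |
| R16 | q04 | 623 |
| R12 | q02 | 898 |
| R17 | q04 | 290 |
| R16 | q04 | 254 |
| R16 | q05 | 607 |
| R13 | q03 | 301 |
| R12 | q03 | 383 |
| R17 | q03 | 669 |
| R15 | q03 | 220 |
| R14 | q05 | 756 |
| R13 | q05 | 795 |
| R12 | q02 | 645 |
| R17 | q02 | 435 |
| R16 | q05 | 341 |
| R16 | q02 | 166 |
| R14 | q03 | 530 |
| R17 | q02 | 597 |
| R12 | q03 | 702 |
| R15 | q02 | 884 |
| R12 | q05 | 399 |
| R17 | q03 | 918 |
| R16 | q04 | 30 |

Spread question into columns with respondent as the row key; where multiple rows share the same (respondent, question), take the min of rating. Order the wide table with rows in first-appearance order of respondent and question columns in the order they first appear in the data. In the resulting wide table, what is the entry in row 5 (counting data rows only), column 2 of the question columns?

With rows in first-appearance order of respondent, row 5 is respondent=R12. question columns in first-appearance order: q03, q02, q04, q05; column 2 is q02.
Long rows with respondent=R12, question=q02: min(774, 898, 645) = 645.

645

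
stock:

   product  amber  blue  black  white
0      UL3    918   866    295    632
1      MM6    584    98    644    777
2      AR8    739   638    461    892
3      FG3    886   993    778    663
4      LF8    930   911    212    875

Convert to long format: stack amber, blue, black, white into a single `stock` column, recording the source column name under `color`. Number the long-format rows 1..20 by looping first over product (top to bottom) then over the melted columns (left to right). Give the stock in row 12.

20 rows total (5 × 4). Row 12: index ⌊(12-1)/4⌋ = 2 into product → AR8; (12-1) mod 4 = 3 into the melted columns → white.
So row 12 is (AR8, white, 892); stock = 892.

892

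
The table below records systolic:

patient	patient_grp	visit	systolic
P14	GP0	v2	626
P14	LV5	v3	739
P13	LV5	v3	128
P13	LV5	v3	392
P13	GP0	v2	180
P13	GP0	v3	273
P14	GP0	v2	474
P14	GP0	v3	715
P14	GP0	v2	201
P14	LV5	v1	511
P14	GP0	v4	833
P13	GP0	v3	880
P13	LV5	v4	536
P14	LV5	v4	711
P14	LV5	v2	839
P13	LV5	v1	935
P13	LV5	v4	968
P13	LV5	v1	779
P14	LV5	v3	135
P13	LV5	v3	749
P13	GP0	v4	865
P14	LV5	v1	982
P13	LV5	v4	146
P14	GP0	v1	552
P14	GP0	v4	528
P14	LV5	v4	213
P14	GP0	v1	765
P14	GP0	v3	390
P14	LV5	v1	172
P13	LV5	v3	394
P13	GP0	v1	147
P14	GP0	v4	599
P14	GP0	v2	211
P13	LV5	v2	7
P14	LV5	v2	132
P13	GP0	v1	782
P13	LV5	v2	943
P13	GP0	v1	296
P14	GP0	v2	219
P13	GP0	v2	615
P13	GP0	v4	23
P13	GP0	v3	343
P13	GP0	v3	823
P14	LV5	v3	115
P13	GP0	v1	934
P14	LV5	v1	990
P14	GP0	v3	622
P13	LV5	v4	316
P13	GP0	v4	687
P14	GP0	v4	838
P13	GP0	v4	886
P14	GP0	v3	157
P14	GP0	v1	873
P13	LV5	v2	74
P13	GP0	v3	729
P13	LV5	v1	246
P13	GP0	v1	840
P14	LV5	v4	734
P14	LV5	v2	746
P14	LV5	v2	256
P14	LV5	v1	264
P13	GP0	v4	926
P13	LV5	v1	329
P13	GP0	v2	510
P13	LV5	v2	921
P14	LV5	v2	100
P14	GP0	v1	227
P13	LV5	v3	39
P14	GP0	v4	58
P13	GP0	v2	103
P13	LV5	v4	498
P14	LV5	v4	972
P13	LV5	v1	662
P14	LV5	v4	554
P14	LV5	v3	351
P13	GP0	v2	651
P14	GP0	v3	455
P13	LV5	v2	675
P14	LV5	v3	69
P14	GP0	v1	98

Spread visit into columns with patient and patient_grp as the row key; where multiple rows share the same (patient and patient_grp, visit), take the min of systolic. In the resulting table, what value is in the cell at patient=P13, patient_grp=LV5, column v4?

Rows with patient=P13, patient_grp=LV5 and visit=v4: systolic values are 536, 968, 146, 316, 498.
min(536, 968, 146, 316, 498) = 146.

146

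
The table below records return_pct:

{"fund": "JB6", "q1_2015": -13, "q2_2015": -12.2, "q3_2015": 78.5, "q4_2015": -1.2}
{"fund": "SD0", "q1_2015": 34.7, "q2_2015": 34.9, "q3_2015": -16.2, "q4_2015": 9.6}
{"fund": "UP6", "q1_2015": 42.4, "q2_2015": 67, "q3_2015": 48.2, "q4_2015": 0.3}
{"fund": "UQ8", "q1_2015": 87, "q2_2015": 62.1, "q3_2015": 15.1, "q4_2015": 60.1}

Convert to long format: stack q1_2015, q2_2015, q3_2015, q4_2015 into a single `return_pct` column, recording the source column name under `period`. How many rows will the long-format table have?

4 fund values × 4 melted columns = 16 rows.

16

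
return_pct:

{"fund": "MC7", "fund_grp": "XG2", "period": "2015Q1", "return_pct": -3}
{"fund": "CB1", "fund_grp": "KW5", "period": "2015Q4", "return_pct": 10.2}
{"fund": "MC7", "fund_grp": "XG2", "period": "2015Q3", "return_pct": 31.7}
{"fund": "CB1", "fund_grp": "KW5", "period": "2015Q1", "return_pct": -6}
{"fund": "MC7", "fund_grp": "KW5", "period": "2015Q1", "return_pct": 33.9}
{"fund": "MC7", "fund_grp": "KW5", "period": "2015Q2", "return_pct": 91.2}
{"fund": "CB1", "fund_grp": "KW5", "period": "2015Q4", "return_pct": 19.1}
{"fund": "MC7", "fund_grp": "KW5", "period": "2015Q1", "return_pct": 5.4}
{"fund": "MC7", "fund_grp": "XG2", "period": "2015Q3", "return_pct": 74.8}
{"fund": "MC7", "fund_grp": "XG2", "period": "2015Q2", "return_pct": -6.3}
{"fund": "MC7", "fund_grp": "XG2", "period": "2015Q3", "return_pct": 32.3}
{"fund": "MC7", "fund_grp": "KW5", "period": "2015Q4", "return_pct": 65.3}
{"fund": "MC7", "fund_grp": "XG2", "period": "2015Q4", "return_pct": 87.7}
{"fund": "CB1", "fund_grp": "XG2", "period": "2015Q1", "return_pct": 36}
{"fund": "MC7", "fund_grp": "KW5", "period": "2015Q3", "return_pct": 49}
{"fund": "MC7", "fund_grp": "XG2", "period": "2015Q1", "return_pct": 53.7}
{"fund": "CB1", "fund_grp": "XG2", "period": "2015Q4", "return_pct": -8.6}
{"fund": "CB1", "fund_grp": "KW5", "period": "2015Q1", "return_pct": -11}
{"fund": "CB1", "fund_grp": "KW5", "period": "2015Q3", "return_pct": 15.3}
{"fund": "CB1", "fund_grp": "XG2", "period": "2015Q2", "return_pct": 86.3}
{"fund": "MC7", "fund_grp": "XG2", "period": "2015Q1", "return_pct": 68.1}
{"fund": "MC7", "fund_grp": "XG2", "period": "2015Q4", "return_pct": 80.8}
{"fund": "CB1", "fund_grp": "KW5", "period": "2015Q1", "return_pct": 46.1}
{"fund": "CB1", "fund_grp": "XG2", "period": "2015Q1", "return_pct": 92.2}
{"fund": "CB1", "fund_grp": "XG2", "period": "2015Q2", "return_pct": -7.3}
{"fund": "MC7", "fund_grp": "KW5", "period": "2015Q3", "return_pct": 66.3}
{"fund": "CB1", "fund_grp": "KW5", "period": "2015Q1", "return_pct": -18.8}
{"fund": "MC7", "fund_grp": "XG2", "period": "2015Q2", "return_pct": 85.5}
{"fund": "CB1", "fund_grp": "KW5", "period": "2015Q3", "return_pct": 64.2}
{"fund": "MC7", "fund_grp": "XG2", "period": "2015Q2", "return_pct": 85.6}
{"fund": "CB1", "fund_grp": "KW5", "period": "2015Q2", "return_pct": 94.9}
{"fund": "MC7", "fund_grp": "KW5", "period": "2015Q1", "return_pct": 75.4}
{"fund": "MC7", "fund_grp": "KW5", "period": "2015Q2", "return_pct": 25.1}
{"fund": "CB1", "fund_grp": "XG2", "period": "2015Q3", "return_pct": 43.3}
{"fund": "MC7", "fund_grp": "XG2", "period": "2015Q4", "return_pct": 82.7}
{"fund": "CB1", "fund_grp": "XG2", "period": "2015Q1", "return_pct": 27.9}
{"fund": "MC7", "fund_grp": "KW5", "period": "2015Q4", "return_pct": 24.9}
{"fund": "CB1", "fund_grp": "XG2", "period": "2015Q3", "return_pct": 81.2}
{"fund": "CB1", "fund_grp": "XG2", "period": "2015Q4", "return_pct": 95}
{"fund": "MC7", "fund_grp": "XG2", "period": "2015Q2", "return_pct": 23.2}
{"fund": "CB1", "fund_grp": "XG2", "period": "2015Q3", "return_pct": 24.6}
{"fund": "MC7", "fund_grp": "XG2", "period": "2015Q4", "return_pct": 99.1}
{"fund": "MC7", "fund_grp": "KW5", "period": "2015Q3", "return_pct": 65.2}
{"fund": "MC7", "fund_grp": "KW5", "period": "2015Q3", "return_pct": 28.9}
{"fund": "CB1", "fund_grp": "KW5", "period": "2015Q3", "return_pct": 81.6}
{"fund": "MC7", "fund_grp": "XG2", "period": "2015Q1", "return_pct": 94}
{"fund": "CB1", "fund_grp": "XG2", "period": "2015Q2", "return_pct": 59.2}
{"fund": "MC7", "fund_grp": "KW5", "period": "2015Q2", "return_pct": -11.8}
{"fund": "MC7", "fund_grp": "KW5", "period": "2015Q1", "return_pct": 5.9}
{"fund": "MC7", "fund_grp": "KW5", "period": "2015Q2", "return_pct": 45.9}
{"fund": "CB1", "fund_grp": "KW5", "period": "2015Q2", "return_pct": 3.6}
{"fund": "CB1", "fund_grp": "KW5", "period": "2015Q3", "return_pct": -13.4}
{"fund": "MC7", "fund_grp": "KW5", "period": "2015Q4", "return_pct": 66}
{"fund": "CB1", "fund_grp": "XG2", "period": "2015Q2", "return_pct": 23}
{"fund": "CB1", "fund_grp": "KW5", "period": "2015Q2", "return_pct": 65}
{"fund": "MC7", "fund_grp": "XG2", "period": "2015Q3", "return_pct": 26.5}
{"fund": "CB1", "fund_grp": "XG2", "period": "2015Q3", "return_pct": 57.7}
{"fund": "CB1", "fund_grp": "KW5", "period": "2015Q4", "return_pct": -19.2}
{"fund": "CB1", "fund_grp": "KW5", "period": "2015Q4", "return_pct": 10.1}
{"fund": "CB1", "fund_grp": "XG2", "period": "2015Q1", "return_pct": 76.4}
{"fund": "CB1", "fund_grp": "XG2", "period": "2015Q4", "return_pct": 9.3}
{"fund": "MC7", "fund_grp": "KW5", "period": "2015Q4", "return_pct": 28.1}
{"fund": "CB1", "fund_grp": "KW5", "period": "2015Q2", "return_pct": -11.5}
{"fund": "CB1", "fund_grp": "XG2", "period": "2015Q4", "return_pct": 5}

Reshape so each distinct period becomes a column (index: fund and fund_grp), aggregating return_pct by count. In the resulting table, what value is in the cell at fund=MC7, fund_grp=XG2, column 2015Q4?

Rows with fund=MC7, fund_grp=XG2 and period=2015Q4: return_pct values are 87.7, 80.8, 82.7, 99.1.
4 rows match — count = 4.

4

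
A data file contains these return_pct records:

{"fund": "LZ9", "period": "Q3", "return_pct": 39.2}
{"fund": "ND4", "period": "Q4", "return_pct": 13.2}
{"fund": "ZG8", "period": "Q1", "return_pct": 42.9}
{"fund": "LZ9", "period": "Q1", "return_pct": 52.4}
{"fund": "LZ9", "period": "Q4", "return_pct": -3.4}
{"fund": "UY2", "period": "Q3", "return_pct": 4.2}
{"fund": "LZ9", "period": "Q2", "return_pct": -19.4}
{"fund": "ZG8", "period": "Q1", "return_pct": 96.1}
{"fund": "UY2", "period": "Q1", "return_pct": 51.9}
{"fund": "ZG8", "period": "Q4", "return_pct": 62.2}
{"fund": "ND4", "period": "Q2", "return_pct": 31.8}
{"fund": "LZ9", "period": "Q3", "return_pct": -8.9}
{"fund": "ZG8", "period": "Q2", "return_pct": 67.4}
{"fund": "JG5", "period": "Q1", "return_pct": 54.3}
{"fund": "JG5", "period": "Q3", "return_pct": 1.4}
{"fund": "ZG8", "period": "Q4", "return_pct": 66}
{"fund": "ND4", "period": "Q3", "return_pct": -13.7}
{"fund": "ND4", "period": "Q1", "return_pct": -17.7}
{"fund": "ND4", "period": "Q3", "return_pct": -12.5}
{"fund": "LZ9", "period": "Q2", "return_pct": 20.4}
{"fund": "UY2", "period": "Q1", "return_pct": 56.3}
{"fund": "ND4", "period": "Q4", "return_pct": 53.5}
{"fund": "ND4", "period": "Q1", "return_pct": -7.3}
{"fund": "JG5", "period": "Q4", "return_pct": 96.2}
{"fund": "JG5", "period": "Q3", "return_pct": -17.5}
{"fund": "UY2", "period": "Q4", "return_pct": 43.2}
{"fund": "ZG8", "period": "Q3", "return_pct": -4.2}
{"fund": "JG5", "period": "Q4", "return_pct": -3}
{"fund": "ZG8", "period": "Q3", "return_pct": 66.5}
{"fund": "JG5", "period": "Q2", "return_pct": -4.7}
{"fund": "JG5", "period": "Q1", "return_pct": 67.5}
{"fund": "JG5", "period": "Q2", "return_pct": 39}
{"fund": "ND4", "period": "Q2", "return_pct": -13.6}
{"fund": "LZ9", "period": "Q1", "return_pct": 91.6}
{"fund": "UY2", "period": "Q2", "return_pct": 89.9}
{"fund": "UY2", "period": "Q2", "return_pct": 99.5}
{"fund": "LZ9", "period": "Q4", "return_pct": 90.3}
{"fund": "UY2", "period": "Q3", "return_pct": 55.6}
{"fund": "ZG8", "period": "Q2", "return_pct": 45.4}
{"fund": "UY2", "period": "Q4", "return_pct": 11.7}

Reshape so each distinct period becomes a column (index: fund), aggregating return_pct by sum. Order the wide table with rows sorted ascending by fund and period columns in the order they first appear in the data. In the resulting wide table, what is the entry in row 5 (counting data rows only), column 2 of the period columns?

128.2

With rows sorted ascending by fund, row 5 is fund=ZG8. period columns in first-appearance order: Q3, Q4, Q1, Q2; column 2 is Q4.
Long rows with fund=ZG8, period=Q4: 62.2 + 66 = 128.2.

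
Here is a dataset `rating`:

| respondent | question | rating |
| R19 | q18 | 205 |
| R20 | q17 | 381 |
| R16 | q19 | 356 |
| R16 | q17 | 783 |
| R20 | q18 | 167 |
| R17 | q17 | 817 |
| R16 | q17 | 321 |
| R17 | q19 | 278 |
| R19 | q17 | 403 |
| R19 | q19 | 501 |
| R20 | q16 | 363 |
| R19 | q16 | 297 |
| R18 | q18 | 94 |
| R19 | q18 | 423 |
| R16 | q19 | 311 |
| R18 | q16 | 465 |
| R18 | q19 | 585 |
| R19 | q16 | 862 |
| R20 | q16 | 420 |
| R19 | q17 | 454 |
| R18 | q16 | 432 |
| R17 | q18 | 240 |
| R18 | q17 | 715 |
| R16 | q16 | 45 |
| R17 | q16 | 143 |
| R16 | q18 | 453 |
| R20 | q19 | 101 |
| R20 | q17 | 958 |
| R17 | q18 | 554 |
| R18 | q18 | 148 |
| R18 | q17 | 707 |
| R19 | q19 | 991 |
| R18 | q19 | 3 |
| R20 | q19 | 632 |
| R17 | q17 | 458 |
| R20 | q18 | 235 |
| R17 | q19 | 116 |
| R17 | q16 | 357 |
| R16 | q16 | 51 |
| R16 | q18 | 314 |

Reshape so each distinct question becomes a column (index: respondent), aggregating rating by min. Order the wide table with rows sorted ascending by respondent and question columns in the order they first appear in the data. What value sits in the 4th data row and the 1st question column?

205

With rows sorted ascending by respondent, row 4 is respondent=R19. question columns in first-appearance order: q18, q17, q19, q16; column 1 is q18.
Long rows with respondent=R19, question=q18: min(205, 423) = 205.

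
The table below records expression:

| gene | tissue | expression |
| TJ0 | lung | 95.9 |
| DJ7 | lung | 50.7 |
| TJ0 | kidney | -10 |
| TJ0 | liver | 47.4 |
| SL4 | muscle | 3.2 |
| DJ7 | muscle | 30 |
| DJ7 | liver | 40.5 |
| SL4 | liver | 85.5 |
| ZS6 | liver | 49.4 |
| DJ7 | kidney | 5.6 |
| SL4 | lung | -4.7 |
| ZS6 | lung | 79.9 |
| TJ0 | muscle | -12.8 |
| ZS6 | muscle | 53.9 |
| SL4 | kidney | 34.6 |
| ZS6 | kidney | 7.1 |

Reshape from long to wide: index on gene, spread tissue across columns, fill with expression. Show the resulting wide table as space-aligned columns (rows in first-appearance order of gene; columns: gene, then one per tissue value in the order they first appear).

Columns: gene plus the 4 distinct tissue values (lung, kidney, liver, muscle).
For example, row TJ0 column lung takes expression=95.9 from the long row (TJ0, lung).

gene  lung  kidney  liver  muscle
TJ0   95.9  -10     47.4   -12.8 
DJ7   50.7  5.6     40.5   30    
SL4   -4.7  34.6    85.5   3.2   
ZS6   79.9  7.1     49.4   53.9  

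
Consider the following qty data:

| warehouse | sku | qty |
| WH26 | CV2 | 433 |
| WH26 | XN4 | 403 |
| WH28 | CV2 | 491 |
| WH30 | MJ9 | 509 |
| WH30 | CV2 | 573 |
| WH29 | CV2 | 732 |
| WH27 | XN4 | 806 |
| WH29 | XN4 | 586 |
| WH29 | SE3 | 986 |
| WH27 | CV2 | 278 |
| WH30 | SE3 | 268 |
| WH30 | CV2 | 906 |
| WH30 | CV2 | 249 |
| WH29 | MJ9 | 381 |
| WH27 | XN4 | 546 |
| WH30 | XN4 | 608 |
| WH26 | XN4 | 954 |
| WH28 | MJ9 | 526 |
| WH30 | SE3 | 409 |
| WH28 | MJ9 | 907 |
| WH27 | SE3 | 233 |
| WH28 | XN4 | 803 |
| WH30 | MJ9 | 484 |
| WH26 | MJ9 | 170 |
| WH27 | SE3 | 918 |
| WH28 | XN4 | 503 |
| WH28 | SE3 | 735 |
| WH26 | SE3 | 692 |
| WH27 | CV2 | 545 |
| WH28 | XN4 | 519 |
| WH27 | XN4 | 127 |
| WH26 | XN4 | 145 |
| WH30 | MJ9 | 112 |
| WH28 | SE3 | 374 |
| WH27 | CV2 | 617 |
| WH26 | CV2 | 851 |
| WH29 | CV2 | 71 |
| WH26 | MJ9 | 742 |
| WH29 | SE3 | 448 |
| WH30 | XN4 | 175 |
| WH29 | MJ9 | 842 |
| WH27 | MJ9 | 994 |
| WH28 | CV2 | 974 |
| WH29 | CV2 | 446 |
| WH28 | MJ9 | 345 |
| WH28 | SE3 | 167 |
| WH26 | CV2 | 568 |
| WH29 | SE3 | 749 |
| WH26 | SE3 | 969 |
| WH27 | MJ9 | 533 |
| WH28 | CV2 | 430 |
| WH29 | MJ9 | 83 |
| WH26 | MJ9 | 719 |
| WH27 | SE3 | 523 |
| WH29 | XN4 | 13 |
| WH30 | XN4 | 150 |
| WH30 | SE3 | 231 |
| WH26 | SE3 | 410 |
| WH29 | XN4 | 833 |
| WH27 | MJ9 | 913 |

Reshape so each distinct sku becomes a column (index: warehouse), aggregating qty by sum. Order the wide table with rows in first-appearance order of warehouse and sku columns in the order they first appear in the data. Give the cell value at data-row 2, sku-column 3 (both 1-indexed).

With rows in first-appearance order of warehouse, row 2 is warehouse=WH28. sku columns in first-appearance order: CV2, XN4, MJ9, SE3; column 3 is MJ9.
Long rows with warehouse=WH28, sku=MJ9: 526 + 907 + 345 = 1778.

1778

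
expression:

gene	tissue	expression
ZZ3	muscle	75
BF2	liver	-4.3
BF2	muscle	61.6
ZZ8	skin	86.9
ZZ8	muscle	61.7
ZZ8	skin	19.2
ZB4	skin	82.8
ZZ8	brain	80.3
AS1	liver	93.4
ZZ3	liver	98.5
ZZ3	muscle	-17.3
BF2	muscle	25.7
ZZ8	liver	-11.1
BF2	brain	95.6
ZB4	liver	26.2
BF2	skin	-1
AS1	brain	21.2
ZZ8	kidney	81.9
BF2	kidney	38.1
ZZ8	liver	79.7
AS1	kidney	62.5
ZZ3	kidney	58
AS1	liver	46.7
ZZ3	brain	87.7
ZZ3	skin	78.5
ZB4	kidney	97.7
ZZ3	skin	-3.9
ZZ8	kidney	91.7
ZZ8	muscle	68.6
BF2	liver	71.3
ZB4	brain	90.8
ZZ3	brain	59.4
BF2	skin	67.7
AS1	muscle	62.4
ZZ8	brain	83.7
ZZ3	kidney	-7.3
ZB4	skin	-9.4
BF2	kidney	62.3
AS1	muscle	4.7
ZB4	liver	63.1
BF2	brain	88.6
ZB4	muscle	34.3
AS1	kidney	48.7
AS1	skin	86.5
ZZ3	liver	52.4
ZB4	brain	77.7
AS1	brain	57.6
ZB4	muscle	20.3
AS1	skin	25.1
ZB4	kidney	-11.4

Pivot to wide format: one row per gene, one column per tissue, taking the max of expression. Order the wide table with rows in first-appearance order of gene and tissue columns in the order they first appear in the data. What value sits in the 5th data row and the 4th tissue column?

57.6

With rows in first-appearance order of gene, row 5 is gene=AS1. tissue columns in first-appearance order: muscle, liver, skin, brain, kidney; column 4 is brain.
Long rows with gene=AS1, tissue=brain: max(21.2, 57.6) = 57.6.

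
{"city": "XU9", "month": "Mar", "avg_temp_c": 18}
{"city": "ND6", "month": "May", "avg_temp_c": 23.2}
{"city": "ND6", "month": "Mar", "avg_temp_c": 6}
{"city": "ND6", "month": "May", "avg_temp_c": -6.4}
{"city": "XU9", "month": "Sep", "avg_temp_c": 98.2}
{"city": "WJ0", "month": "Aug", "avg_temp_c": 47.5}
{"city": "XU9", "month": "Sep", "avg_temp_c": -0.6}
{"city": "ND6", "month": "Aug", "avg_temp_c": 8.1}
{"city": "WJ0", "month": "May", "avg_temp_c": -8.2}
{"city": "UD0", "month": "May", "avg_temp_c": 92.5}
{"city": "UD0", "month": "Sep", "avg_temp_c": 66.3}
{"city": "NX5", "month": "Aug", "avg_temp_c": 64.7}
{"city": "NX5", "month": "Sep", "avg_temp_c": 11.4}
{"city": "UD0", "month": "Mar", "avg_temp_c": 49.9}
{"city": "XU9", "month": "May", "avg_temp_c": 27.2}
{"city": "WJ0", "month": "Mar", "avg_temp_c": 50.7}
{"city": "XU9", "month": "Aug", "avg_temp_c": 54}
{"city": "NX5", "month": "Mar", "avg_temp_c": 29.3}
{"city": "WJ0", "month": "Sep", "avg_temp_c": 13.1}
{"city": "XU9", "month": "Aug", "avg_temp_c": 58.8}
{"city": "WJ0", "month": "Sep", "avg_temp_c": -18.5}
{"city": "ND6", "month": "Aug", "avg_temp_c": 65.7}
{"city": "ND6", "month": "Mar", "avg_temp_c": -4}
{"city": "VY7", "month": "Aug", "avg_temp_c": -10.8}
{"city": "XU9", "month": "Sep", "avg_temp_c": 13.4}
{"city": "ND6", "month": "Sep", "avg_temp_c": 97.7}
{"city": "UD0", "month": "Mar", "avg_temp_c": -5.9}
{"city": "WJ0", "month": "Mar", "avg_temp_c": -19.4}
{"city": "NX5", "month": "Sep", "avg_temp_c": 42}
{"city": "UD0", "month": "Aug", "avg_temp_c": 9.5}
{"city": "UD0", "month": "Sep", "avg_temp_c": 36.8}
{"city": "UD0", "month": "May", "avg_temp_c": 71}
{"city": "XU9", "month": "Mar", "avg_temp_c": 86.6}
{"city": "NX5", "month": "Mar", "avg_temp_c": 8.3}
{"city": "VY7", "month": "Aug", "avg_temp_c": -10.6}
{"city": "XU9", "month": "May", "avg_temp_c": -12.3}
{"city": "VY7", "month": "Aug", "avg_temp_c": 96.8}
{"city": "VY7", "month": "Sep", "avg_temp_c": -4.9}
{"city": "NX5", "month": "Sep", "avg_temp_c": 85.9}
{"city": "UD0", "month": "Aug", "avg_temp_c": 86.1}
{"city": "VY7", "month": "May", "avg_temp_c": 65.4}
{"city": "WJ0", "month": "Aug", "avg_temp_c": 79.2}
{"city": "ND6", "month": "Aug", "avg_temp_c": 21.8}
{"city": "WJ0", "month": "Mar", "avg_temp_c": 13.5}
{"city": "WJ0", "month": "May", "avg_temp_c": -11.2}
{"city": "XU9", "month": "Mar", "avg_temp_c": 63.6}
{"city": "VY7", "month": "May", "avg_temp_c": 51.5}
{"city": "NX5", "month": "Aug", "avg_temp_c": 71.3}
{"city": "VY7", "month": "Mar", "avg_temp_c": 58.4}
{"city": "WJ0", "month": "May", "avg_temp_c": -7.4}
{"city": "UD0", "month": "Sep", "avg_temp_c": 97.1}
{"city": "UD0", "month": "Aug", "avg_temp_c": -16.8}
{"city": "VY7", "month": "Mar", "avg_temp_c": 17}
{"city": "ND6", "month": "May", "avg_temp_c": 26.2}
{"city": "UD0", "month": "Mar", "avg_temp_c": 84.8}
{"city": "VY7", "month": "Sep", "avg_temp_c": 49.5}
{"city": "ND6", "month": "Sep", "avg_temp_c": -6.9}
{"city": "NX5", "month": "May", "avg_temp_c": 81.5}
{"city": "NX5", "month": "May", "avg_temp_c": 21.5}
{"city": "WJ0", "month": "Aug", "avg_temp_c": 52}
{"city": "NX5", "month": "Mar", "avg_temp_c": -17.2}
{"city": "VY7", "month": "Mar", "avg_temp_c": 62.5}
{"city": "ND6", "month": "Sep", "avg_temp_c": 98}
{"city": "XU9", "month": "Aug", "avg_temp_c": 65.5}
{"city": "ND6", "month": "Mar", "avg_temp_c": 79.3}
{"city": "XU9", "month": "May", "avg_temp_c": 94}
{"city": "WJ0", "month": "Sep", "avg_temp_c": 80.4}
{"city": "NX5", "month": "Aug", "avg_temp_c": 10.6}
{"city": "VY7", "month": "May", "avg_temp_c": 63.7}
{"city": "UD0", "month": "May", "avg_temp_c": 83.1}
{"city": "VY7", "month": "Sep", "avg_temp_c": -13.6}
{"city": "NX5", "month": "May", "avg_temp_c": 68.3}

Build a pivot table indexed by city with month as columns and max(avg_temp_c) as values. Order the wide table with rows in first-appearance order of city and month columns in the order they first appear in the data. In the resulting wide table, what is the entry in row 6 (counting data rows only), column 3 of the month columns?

With rows in first-appearance order of city, row 6 is city=VY7. month columns in first-appearance order: Mar, May, Sep, Aug; column 3 is Sep.
Long rows with city=VY7, month=Sep: max(-4.9, 49.5, -13.6) = 49.5.

49.5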